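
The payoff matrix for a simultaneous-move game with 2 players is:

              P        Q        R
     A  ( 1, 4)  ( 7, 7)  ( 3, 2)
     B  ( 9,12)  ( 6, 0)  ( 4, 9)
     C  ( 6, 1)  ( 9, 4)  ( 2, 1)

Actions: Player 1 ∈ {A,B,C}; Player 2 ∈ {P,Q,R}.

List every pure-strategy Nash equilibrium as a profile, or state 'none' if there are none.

Nash profiles: (B,P), (C,Q)

(A,P): not NE [P1→B gives 9>1; P2→Q gives 7>4]
(A,Q): not NE [P1→C gives 9>7]
(A,R): not NE [P1→B gives 4>3; P2→Q gives 7>2]
(B,P): NE
(B,Q): not NE [P1→C gives 9>6; P2→P gives 12>0]
(B,R): not NE [P2→P gives 12>9]
(C,P): not NE [P1→B gives 9>6; P2→Q gives 4>1]
(C,Q): NE
(C,R): not NE [P1→B gives 4>2; P2→Q gives 4>1]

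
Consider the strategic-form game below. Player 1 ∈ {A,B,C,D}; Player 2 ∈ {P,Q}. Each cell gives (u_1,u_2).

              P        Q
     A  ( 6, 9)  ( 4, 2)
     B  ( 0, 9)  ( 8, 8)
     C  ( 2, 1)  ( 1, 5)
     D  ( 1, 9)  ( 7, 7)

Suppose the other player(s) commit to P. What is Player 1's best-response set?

P1 best: {A}

u_1(A vs P) = 6
u_1(B vs P) = 0
u_1(C vs P) = 2
u_1(D vs P) = 1
max payoff 6 at {A}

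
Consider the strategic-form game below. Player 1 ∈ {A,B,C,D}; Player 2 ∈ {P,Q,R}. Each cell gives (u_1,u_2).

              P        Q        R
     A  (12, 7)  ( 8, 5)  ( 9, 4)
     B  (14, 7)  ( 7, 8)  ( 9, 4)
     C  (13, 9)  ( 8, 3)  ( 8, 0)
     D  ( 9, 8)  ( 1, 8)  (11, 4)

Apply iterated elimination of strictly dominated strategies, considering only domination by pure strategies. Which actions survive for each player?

P2 drop R (P beats it: A:7>4 B:7>4 C:9>0 D:8>4)
P1 drop D (A beats it: P:12>9 Q:8>1)
P1→{A,B,C} P2→{P,Q}

Remaining: P1:{A,B,C} P2:{P,Q}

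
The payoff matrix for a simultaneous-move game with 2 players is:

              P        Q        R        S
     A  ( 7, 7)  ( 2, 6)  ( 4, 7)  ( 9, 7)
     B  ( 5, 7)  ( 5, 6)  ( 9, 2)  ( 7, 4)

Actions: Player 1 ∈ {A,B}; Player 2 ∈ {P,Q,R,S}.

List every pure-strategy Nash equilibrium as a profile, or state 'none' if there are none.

(A,P): NE
(A,Q): not NE [P1→B gives 5>2; P2→S gives 7>6]
(A,R): not NE [P1→B gives 9>4]
(A,S): NE
(B,P): not NE [P1→A gives 7>5]
(B,Q): not NE [P2→P gives 7>6]
(B,R): not NE [P2→P gives 7>2]
(B,S): not NE [P1→A gives 9>7; P2→P gives 7>4]

Nash profiles: (A,P), (A,S)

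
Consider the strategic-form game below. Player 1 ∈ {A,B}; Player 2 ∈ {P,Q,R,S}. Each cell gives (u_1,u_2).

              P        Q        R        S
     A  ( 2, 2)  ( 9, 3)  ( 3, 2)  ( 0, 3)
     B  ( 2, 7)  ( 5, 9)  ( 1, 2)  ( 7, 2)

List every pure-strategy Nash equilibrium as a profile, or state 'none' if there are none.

PSNE = {(A,Q)}

(A,P): not NE [P2→S gives 3>2]
(A,Q): NE
(A,R): not NE [P2→S gives 3>2]
(A,S): not NE [P1→B gives 7>0]
(B,P): not NE [P2→Q gives 9>7]
(B,Q): not NE [P1→A gives 9>5]
(B,R): not NE [P1→A gives 3>1; P2→Q gives 9>2]
(B,S): not NE [P2→Q gives 9>2]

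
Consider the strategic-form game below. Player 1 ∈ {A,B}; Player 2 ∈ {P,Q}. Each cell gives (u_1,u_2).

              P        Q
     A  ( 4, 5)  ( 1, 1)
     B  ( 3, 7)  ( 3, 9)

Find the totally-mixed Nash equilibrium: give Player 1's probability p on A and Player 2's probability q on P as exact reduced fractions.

p=1/3, q=2/3

P1 indiff ⇒ q·4+(1-q)·1 = q·3+(1-q)·3 ⇒ q(1) = (1-q)(2) ⇒ q = 2/3
P2 indiff ⇒ p·5+(1-p)·7 = p·1+(1-p)·9 ⇒ p(4) = (1-p)(2) ⇒ p = 1/3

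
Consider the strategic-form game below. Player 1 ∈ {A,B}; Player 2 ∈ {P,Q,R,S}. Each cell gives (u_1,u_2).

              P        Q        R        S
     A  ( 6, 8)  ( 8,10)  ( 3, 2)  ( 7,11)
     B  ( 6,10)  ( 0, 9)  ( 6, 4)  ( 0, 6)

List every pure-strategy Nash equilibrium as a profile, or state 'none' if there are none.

(A,P): not NE [P2→S gives 11>8]
(A,Q): not NE [P2→S gives 11>10]
(A,R): not NE [P1→B gives 6>3; P2→S gives 11>2]
(A,S): NE
(B,P): NE
(B,Q): not NE [P1→A gives 8>0; P2→P gives 10>9]
(B,R): not NE [P2→P gives 10>4]
(B,S): not NE [P1→A gives 7>0; P2→P gives 10>6]

Nash profiles: (A,S), (B,P)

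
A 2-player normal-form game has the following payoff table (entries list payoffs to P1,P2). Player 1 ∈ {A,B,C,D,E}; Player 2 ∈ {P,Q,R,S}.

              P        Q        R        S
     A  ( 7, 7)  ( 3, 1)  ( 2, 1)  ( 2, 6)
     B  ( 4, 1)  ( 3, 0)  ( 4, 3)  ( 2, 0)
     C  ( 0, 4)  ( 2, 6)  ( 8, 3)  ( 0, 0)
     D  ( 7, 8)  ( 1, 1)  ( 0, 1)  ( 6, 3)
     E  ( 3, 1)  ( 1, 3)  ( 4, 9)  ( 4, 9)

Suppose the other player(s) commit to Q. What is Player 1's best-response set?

BR_1 = {A,B}

u_1(A vs Q) = 3
u_1(B vs Q) = 3
u_1(C vs Q) = 2
u_1(D vs Q) = 1
u_1(E vs Q) = 1
max payoff 3 at {A,B}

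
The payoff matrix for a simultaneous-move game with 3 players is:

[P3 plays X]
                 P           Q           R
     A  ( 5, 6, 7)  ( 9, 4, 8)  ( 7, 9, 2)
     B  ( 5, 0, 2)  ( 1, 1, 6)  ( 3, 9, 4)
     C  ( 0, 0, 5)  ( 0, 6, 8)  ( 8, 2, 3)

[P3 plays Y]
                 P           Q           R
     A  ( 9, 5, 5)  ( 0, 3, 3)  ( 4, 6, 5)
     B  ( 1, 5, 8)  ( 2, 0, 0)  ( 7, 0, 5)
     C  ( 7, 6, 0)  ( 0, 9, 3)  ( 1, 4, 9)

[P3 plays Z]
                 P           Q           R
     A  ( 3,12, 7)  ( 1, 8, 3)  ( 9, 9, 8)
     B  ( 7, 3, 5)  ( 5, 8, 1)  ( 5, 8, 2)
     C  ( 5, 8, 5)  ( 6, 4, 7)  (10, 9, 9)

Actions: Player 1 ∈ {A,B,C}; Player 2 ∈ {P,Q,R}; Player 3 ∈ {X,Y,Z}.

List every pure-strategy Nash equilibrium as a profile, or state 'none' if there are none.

NE set: (C,R,Z)

(A,P,X): not NE [P2→R gives 9>6]
(A,P,Y): not NE [P2→R gives 6>5; P3→Z gives 7>5]
(A,P,Z): not NE [P1→B gives 7>3]
(A,Q,X): not NE [P2→R gives 9>4]
(A,Q,Y): not NE [P1→B gives 2>0; P2→R gives 6>3; P3→X gives 8>3]
(A,Q,Z): not NE [P1→C gives 6>1; P2→P gives 12>8; P3→X gives 8>3]
(A,R,X): not NE [P1→C gives 8>7; P3→Z gives 8>2]
(A,R,Y): not NE [P1→B gives 7>4; P3→Z gives 8>5]
(A,R,Z): not NE [P1→C gives 10>9; P2→P gives 12>9]
(B,P,X): not NE [P2→R gives 9>0; P3→Y gives 8>2]
(B,P,Y): not NE [P1→A gives 9>1]
(B,P,Z): not NE [P2→R gives 8>3; P3→Y gives 8>5]
(B,Q,X): not NE [P1→A gives 9>1; P2→R gives 9>1]
(B,Q,Y): not NE [P2→P gives 5>0; P3→X gives 6>0]
(B,Q,Z): not NE [P1→C gives 6>5; P3→X gives 6>1]
(B,R,X): not NE [P1→C gives 8>3; P3→Y gives 5>4]
(B,R,Y): not NE [P2→P gives 5>0]
(B,R,Z): not NE [P1→C gives 10>5; P3→Y gives 5>2]
(C,P,X): not NE [P1→B gives 5>0; P2→Q gives 6>0]
(C,P,Y): not NE [P1→A gives 9>7; P2→Q gives 9>6; P3→Z gives 5>0]
(C,P,Z): not NE [P1→B gives 7>5; P2→R gives 9>8]
(C,Q,X): not NE [P1→A gives 9>0]
(C,Q,Y): not NE [P1→B gives 2>0; P3→X gives 8>3]
(C,Q,Z): not NE [P2→R gives 9>4; P3→X gives 8>7]
(C,R,X): not NE [P2→Q gives 6>2; P3→Z gives 9>3]
(C,R,Y): not NE [P1→B gives 7>1; P2→Q gives 9>4]
(C,R,Z): NE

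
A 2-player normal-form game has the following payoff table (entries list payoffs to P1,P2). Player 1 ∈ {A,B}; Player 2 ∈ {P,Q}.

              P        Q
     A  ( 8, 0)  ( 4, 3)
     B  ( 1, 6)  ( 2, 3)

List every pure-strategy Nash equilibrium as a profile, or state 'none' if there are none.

PSNE = {(A,Q)}

(A,P): not NE [P2→Q gives 3>0]
(A,Q): NE
(B,P): not NE [P1→A gives 8>1]
(B,Q): not NE [P1→A gives 4>2; P2→P gives 6>3]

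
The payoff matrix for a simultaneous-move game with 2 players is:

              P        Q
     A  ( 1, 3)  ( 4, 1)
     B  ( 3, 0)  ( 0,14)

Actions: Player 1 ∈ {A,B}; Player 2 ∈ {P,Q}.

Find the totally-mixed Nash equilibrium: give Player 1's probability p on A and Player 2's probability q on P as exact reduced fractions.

p=7/8, q=2/3

P1 indiff ⇒ q·1+(1-q)·4 = q·3+(1-q)·0 ⇒ q(-2) = (1-q)(-4) ⇒ q = 2/3
P2 indiff ⇒ p·3+(1-p)·0 = p·1+(1-p)·14 ⇒ p(2) = (1-p)(14) ⇒ p = 7/8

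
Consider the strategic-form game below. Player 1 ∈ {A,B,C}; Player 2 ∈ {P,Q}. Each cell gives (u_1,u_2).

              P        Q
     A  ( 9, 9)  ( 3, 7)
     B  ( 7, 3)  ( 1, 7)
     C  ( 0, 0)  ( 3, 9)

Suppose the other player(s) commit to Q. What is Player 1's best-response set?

P1 best: {A,C}

u_1(A vs Q) = 3
u_1(B vs Q) = 1
u_1(C vs Q) = 3
max payoff 3 at {A,C}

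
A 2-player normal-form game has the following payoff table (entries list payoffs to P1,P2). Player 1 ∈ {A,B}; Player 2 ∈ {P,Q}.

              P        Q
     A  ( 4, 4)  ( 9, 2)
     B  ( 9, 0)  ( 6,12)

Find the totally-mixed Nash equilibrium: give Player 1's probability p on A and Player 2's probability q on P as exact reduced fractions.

P1 indiff ⇒ q·4+(1-q)·9 = q·9+(1-q)·6 ⇒ q(-5) = (1-q)(-3) ⇒ q = 3/8
P2 indiff ⇒ p·4+(1-p)·0 = p·2+(1-p)·12 ⇒ p(2) = (1-p)(12) ⇒ p = 6/7

P1 mixes 6/7 on A; P2 mixes 3/8 on P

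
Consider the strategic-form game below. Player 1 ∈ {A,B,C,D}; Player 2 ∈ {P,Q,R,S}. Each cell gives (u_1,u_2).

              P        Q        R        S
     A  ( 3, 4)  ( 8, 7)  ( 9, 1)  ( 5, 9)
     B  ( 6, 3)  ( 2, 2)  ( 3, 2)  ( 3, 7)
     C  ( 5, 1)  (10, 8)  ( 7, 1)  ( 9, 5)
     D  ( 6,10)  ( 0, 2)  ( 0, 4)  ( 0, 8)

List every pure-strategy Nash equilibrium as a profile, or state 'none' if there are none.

(A,P): not NE [P1→D gives 6>3; P2→S gives 9>4]
(A,Q): not NE [P1→C gives 10>8; P2→S gives 9>7]
(A,R): not NE [P2→S gives 9>1]
(A,S): not NE [P1→C gives 9>5]
(B,P): not NE [P2→S gives 7>3]
(B,Q): not NE [P1→C gives 10>2; P2→S gives 7>2]
(B,R): not NE [P1→A gives 9>3; P2→S gives 7>2]
(B,S): not NE [P1→C gives 9>3]
(C,P): not NE [P1→D gives 6>5; P2→Q gives 8>1]
(C,Q): NE
(C,R): not NE [P1→A gives 9>7; P2→Q gives 8>1]
(C,S): not NE [P2→Q gives 8>5]
(D,P): NE
(D,Q): not NE [P1→C gives 10>0; P2→P gives 10>2]
(D,R): not NE [P1→A gives 9>0; P2→P gives 10>4]
(D,S): not NE [P1→C gives 9>0; P2→P gives 10>8]

NE set: (C,Q), (D,P)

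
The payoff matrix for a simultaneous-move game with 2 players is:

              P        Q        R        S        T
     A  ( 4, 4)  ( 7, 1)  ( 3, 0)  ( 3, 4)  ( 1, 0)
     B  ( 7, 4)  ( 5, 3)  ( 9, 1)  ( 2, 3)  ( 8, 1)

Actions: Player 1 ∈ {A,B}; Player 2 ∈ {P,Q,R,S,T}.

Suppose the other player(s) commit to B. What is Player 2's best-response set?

argmax u_2 = {P}

u_2(P vs B) = 4
u_2(Q vs B) = 3
u_2(R vs B) = 1
u_2(S vs B) = 3
u_2(T vs B) = 1
max payoff 4 at {P}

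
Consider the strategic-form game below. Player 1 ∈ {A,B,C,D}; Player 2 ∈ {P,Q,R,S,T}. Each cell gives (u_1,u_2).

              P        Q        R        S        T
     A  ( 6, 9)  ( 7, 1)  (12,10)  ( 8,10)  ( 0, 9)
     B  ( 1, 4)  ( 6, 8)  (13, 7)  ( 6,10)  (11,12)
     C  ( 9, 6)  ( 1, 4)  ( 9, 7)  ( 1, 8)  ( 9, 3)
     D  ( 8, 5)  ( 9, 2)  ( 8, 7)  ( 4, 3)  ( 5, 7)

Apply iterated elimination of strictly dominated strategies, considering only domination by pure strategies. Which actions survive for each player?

P2 drop P (R beats it: A:10>9 B:7>4 C:7>6 D:7>5)
P1 drop C (B beats it: Q:6>1 R:13>9 S:6>1 T:11>9)
P2 drop Q (S beats it: A:10>1 B:10>8 D:3>2)
P1 drop D (B beats it: R:13>8 S:6>4 T:11>5)
P1→{A,B} P2→{R,S,T}

Survivors P1:{A,B} P2:{R,S,T}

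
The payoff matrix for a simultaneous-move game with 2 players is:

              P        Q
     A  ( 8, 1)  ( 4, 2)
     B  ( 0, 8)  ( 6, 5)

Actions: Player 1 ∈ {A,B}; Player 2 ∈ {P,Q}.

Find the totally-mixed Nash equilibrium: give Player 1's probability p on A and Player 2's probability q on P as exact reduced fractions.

p=3/4, q=1/5

P1 indiff ⇒ q·8+(1-q)·4 = q·0+(1-q)·6 ⇒ q(8) = (1-q)(2) ⇒ q = 1/5
P2 indiff ⇒ p·1+(1-p)·8 = p·2+(1-p)·5 ⇒ p(-1) = (1-p)(-3) ⇒ p = 3/4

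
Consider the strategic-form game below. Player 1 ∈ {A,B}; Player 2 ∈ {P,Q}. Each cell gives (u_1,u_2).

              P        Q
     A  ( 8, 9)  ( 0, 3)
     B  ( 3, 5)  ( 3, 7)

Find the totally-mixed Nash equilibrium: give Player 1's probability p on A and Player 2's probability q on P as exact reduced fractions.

p=1/4, q=3/8

P1 indiff ⇒ q·8+(1-q)·0 = q·3+(1-q)·3 ⇒ q(5) = (1-q)(3) ⇒ q = 3/8
P2 indiff ⇒ p·9+(1-p)·5 = p·3+(1-p)·7 ⇒ p(6) = (1-p)(2) ⇒ p = 1/4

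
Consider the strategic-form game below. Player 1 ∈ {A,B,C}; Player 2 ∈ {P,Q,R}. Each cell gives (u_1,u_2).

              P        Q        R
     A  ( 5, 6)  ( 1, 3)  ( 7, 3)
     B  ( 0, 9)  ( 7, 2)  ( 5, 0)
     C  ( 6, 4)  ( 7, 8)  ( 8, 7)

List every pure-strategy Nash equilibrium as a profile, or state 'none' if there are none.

(A,P): not NE [P1→C gives 6>5]
(A,Q): not NE [P1→C gives 7>1; P2→P gives 6>3]
(A,R): not NE [P1→C gives 8>7; P2→P gives 6>3]
(B,P): not NE [P1→C gives 6>0]
(B,Q): not NE [P2→P gives 9>2]
(B,R): not NE [P1→C gives 8>5; P2→P gives 9>0]
(C,P): not NE [P2→Q gives 8>4]
(C,Q): NE
(C,R): not NE [P2→Q gives 8>7]

NE set: (C,Q)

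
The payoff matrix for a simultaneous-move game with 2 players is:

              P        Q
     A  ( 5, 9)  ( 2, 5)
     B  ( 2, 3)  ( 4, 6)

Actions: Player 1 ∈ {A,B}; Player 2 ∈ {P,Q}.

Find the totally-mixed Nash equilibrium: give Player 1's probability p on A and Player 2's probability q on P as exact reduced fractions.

P1 indiff ⇒ q·5+(1-q)·2 = q·2+(1-q)·4 ⇒ q(3) = (1-q)(2) ⇒ q = 2/5
P2 indiff ⇒ p·9+(1-p)·3 = p·5+(1-p)·6 ⇒ p(4) = (1-p)(3) ⇒ p = 3/7

P1 mixes 3/7 on A; P2 mixes 2/5 on P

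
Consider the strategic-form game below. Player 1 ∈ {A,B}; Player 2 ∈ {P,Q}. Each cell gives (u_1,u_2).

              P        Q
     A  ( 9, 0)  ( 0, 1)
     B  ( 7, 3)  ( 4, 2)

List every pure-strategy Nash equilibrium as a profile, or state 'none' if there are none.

(A,P): not NE [P2→Q gives 1>0]
(A,Q): not NE [P1→B gives 4>0]
(B,P): not NE [P1→A gives 9>7]
(B,Q): not NE [P2→P gives 3>2]

No pure NE.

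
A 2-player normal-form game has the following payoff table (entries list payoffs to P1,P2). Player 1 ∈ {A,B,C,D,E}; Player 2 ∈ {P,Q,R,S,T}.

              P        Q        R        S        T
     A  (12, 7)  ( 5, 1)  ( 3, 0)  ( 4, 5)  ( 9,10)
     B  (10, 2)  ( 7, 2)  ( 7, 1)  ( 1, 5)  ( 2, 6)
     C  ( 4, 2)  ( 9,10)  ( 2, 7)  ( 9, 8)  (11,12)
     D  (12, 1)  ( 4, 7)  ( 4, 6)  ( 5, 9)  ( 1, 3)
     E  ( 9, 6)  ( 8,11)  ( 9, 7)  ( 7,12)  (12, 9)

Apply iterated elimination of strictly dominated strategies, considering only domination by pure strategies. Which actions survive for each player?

P2 drop P (T beats it: A:10>7 B:6>2 C:12>2 D:3>1 E:9>6)
P1 drop A (E beats it: Q:8>5 R:9>3 S:7>4 T:12>9)
P1 drop B (E beats it: Q:8>7 R:9>7 S:7>1 T:12>2)
P1 drop D (E beats it: Q:8>4 R:9>4 S:7>5 T:12>1)
P2 drop R (Q beats it: C:10>7 E:11>7)
P1→{C,E} P2→{Q,S,T}

Survivors P1:{C,E} P2:{Q,S,T}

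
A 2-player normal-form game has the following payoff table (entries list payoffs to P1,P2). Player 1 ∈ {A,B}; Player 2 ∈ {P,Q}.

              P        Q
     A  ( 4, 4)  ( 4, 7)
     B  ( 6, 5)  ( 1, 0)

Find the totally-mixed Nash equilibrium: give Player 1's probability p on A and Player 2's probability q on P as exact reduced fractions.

P1 mixes 5/8 on A; P2 mixes 3/5 on P

P1 indiff ⇒ q·4+(1-q)·4 = q·6+(1-q)·1 ⇒ q(-2) = (1-q)(-3) ⇒ q = 3/5
P2 indiff ⇒ p·4+(1-p)·5 = p·7+(1-p)·0 ⇒ p(-3) = (1-p)(-5) ⇒ p = 5/8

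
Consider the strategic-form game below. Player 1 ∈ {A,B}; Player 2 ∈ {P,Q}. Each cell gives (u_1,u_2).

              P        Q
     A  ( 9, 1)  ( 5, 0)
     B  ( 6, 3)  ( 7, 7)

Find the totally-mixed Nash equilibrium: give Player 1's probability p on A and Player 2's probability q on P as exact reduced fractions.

P1 mixes 4/5 on A; P2 mixes 2/5 on P

P1 indiff ⇒ q·9+(1-q)·5 = q·6+(1-q)·7 ⇒ q(3) = (1-q)(2) ⇒ q = 2/5
P2 indiff ⇒ p·1+(1-p)·3 = p·0+(1-p)·7 ⇒ p(1) = (1-p)(4) ⇒ p = 4/5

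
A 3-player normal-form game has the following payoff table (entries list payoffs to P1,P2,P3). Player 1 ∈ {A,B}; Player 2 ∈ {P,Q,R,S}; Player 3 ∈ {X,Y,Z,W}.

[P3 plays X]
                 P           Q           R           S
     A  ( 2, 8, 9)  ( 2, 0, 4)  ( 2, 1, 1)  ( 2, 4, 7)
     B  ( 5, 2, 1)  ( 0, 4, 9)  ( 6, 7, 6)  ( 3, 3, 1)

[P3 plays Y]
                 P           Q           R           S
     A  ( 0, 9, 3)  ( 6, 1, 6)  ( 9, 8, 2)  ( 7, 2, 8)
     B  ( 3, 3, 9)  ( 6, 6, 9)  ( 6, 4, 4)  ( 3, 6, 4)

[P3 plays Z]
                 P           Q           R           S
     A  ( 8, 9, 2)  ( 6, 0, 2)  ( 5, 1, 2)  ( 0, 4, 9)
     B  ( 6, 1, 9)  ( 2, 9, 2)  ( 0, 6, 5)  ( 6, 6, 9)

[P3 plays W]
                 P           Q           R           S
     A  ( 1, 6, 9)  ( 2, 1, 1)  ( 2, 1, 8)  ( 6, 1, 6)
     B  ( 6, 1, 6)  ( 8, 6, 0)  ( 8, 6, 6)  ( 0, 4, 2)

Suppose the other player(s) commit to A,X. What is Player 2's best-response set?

argmax u_2 = {P}

u_2(P vs A,X) = 8
u_2(Q vs A,X) = 0
u_2(R vs A,X) = 1
u_2(S vs A,X) = 4
max payoff 8 at {P}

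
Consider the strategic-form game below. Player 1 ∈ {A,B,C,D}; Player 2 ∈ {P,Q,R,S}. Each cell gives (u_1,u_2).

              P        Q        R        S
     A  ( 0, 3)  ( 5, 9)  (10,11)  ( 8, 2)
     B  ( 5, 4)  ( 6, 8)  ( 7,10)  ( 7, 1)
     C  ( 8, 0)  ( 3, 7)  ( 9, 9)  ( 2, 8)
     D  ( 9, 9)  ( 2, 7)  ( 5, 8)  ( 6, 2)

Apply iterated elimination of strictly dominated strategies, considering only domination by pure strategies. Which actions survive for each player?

P2 drop Q (R beats it: A:11>9 B:10>8 C:9>7 D:8>7)
P2 drop S (R beats it: A:11>2 B:10>1 C:9>8 D:8>2)
P1 drop B (C beats it: P:8>5 R:9>7)
P1→{A,C,D} P2→{P,R}

Remaining: P1:{A,C,D} P2:{P,R}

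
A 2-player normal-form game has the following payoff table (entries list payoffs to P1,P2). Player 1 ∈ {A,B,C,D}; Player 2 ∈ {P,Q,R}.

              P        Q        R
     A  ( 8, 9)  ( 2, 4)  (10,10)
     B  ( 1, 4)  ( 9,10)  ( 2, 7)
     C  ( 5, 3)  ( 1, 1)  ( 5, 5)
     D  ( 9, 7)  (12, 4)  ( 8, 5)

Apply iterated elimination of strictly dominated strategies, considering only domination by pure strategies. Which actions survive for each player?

IESDS → P1:{A,D} P2:{P,R}

P1 drop B (D beats it: P:9>1 Q:12>9 R:8>2)
P1 drop C (A beats it: P:8>5 Q:2>1 R:10>5)
P2 drop Q (P beats it: A:9>4 D:7>4)
P1→{A,D} P2→{P,R}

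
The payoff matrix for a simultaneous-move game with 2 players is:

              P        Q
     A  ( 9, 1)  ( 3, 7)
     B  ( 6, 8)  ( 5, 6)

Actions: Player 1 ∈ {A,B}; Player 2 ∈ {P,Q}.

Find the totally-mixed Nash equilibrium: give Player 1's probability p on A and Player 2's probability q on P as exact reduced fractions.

P1 indiff ⇒ q·9+(1-q)·3 = q·6+(1-q)·5 ⇒ q(3) = (1-q)(2) ⇒ q = 2/5
P2 indiff ⇒ p·1+(1-p)·8 = p·7+(1-p)·6 ⇒ p(-6) = (1-p)(-2) ⇒ p = 1/4

(p,q) = (1/4, 2/5)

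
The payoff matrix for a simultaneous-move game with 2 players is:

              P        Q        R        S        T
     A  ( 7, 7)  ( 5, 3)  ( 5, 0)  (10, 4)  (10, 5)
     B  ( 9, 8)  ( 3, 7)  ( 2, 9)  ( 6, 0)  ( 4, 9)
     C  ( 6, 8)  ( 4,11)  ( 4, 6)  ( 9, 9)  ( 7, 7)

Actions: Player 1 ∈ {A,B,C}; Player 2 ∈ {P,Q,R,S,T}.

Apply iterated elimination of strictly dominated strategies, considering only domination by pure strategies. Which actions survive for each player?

Survivors P1:{A,B} P2:{P,R,T}

P1 drop C (A beats it: P:7>6 Q:5>4 R:5>4 S:10>9 T:10>7)
P2 drop Q (P beats it: A:7>3 B:8>7)
P2 drop S (P beats it: A:7>4 B:8>0)
P1→{A,B} P2→{P,R,T}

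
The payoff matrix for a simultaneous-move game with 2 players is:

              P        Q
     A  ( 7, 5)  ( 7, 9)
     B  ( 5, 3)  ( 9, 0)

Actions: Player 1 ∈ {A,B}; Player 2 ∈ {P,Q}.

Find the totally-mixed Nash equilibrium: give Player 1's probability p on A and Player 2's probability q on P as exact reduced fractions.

P1 indiff ⇒ q·7+(1-q)·7 = q·5+(1-q)·9 ⇒ q(2) = (1-q)(2) ⇒ q = 1/2
P2 indiff ⇒ p·5+(1-p)·3 = p·9+(1-p)·0 ⇒ p(-4) = (1-p)(-3) ⇒ p = 3/7

P1 mixes 3/7 on A; P2 mixes 1/2 on P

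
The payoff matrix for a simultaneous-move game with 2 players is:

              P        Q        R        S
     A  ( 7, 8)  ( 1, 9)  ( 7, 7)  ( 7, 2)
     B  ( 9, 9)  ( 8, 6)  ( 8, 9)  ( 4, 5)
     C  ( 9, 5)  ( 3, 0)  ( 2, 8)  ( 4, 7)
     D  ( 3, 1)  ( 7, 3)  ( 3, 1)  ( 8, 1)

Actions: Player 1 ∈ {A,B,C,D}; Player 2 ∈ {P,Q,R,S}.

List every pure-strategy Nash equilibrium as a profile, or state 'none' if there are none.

(A,P): not NE [P1→C gives 9>7; P2→Q gives 9>8]
(A,Q): not NE [P1→B gives 8>1]
(A,R): not NE [P1→B gives 8>7; P2→Q gives 9>7]
(A,S): not NE [P1→D gives 8>7; P2→Q gives 9>2]
(B,P): NE
(B,Q): not NE [P2→R gives 9>6]
(B,R): NE
(B,S): not NE [P1→D gives 8>4; P2→R gives 9>5]
(C,P): not NE [P2→R gives 8>5]
(C,Q): not NE [P1→B gives 8>3; P2→R gives 8>0]
(C,R): not NE [P1→B gives 8>2]
(C,S): not NE [P1→D gives 8>4; P2→R gives 8>7]
(D,P): not NE [P1→C gives 9>3; P2→Q gives 3>1]
(D,Q): not NE [P1→B gives 8>7]
(D,R): not NE [P1→B gives 8>3; P2→Q gives 3>1]
(D,S): not NE [P2→Q gives 3>1]

NE set: (B,P), (B,R)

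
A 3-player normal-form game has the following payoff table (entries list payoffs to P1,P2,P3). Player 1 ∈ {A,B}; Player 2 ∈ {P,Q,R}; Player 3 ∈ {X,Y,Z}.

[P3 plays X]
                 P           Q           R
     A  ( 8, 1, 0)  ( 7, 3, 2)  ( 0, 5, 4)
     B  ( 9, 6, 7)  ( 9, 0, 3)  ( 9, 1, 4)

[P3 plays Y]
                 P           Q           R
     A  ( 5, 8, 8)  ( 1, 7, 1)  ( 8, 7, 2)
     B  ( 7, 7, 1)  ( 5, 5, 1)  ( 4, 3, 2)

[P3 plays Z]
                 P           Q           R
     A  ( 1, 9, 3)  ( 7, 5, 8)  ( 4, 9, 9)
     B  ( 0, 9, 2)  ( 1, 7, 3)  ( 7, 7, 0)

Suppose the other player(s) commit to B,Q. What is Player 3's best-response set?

BR_3 = {X,Z}

u_3(X vs B,Q) = 3
u_3(Y vs B,Q) = 1
u_3(Z vs B,Q) = 3
max payoff 3 at {X,Z}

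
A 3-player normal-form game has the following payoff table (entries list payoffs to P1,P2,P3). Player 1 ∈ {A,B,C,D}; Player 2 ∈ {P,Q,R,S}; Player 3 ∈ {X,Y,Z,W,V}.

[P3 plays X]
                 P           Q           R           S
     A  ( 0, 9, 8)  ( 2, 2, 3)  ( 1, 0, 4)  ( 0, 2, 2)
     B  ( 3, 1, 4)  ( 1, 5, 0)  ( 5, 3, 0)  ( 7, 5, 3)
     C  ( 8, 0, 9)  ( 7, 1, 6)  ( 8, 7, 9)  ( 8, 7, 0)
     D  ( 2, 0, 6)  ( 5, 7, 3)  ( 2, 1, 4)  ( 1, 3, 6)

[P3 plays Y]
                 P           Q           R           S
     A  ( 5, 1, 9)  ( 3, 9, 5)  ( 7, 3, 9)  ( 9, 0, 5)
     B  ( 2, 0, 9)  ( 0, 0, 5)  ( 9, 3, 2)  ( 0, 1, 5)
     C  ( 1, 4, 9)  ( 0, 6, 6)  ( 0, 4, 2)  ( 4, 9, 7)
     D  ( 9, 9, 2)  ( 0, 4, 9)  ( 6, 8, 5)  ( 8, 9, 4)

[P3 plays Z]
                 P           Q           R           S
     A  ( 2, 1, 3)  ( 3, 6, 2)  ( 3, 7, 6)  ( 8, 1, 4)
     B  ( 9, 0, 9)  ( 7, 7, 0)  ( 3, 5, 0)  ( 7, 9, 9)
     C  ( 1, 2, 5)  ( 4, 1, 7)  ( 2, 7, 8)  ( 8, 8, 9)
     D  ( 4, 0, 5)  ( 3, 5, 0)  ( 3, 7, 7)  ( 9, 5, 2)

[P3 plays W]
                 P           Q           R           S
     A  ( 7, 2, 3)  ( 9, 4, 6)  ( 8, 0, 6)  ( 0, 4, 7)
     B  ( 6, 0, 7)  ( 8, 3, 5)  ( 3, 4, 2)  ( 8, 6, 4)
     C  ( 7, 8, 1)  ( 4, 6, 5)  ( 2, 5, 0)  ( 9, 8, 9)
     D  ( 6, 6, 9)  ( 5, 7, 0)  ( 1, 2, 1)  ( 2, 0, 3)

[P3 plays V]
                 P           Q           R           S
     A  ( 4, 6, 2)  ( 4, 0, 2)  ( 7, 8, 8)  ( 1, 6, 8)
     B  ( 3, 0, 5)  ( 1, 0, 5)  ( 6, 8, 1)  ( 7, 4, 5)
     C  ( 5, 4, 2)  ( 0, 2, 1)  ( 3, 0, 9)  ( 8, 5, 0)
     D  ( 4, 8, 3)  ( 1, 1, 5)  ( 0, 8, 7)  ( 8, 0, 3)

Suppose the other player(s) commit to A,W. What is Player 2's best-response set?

argmax u_2 = {Q,S}

u_2(P vs A,W) = 2
u_2(Q vs A,W) = 4
u_2(R vs A,W) = 0
u_2(S vs A,W) = 4
max payoff 4 at {Q,S}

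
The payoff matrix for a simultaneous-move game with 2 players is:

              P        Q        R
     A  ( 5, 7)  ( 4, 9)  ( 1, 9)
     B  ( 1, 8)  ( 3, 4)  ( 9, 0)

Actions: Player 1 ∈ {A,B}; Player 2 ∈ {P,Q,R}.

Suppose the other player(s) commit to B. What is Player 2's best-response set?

u_2(P vs B) = 8
u_2(Q vs B) = 4
u_2(R vs B) = 0
max payoff 8 at {P}

BR_2 = {P}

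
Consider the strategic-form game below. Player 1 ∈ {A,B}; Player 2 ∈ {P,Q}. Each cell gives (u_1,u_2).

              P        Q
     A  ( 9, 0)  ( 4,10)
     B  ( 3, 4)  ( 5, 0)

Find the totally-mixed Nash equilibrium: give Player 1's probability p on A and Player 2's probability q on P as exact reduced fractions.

(p,q) = (2/7, 1/7)

P1 indiff ⇒ q·9+(1-q)·4 = q·3+(1-q)·5 ⇒ q(6) = (1-q)(1) ⇒ q = 1/7
P2 indiff ⇒ p·0+(1-p)·4 = p·10+(1-p)·0 ⇒ p(-10) = (1-p)(-4) ⇒ p = 2/7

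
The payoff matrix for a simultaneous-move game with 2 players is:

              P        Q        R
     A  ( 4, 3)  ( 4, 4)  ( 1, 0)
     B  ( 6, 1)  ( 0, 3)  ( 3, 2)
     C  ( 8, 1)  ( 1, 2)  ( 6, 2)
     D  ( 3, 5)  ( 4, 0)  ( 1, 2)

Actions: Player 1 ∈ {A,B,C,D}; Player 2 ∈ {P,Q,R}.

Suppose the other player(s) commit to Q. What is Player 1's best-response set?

u_1(A vs Q) = 4
u_1(B vs Q) = 0
u_1(C vs Q) = 1
u_1(D vs Q) = 4
max payoff 4 at {A,D}

argmax u_1 = {A,D}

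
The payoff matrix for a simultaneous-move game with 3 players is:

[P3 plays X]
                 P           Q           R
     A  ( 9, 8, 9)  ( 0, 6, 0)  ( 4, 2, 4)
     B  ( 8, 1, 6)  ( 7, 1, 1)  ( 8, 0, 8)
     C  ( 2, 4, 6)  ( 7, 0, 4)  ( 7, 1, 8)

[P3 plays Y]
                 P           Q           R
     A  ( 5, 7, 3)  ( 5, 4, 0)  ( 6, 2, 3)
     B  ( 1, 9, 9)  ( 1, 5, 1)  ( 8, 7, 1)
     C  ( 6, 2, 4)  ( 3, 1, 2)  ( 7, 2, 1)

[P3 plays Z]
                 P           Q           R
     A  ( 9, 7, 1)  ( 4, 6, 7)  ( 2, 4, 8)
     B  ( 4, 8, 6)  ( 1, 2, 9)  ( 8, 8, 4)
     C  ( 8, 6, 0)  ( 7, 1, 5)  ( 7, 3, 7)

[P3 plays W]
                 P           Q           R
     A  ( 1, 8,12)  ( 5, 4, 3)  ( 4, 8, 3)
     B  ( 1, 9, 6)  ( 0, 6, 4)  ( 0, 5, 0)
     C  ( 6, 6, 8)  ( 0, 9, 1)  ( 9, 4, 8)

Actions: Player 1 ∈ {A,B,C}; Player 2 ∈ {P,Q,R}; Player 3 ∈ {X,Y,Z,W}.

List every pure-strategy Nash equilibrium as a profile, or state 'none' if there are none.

PSNE: ∅

(A,P,X): not NE [P3→W gives 12>9]
(A,P,Y): not NE [P1→C gives 6>5; P3→W gives 12>3]
(A,P,Z): not NE [P3→W gives 12>1]
(A,P,W): not NE [P1→C gives 6>1]
(A,Q,X): not NE [P1→C gives 7>0; P2→P gives 8>6; P3→Z gives 7>0]
(A,Q,Y): not NE [P2→P gives 7>4; P3→Z gives 7>0]
(A,Q,Z): not NE [P1→C gives 7>4; P2→P gives 7>6]
(A,Q,W): not NE [P2→R gives 8>4; P3→Z gives 7>3]
(A,R,X): not NE [P1→B gives 8>4; P2→P gives 8>2; P3→Z gives 8>4]
(A,R,Y): not NE [P1→B gives 8>6; P2→P gives 7>2; P3→Z gives 8>3]
(A,R,Z): not NE [P1→B gives 8>2; P2→P gives 7>4]
(A,R,W): not NE [P1→C gives 9>4; P3→Z gives 8>3]
(B,P,X): not NE [P1→A gives 9>8; P3→Y gives 9>6]
(B,P,Y): not NE [P1→C gives 6>1]
(B,P,Z): not NE [P1→A gives 9>4; P3→Y gives 9>6]
(B,P,W): not NE [P1→C gives 6>1; P3→Y gives 9>6]
(B,Q,X): not NE [P3→Z gives 9>1]
(B,Q,Y): not NE [P1→A gives 5>1; P2→P gives 9>5; P3→Z gives 9>1]
(B,Q,Z): not NE [P1→C gives 7>1; P2→R gives 8>2]
(B,Q,W): not NE [P1→A gives 5>0; P2→P gives 9>6; P3→Z gives 9>4]
(B,R,X): not NE [P2→Q gives 1>0]
(B,R,Y): not NE [P2→P gives 9>7; P3→X gives 8>1]
(B,R,Z): not NE [P3→X gives 8>4]
(B,R,W): not NE [P1→C gives 9>0; P2→P gives 9>5; P3→X gives 8>0]
(C,P,X): not NE [P1→A gives 9>2; P3→W gives 8>6]
(C,P,Y): not NE [P3→W gives 8>4]
(C,P,Z): not NE [P1→A gives 9>8; P3→W gives 8>0]
(C,P,W): not NE [P2→Q gives 9>6]
(C,Q,X): not NE [P2→P gives 4>0; P3→Z gives 5>4]
(C,Q,Y): not NE [P1→A gives 5>3; P2→R gives 2>1; P3→Z gives 5>2]
(C,Q,Z): not NE [P2→P gives 6>1]
(C,Q,W): not NE [P1→A gives 5>0; P3→Z gives 5>1]
(C,R,X): not NE [P1→B gives 8>7; P2→P gives 4>1]
(C,R,Y): not NE [P1→B gives 8>7; P3→W gives 8>1]
(C,R,Z): not NE [P1→B gives 8>7; P2→P gives 6>3; P3→W gives 8>7]
(C,R,W): not NE [P2→Q gives 9>4]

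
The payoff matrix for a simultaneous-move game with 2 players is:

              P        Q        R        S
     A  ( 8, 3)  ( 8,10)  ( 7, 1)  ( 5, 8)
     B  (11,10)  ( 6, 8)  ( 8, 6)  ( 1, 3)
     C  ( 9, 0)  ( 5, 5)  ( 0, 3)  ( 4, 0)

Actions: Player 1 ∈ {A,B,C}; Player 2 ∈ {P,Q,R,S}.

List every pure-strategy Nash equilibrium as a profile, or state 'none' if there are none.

(A,P): not NE [P1→B gives 11>8; P2→Q gives 10>3]
(A,Q): NE
(A,R): not NE [P1→B gives 8>7; P2→Q gives 10>1]
(A,S): not NE [P2→Q gives 10>8]
(B,P): NE
(B,Q): not NE [P1→A gives 8>6; P2→P gives 10>8]
(B,R): not NE [P2→P gives 10>6]
(B,S): not NE [P1→A gives 5>1; P2→P gives 10>3]
(C,P): not NE [P1→B gives 11>9; P2→Q gives 5>0]
(C,Q): not NE [P1→A gives 8>5]
(C,R): not NE [P1→B gives 8>0; P2→Q gives 5>3]
(C,S): not NE [P1→A gives 5>4; P2→Q gives 5>0]

Nash profiles: (A,Q), (B,P)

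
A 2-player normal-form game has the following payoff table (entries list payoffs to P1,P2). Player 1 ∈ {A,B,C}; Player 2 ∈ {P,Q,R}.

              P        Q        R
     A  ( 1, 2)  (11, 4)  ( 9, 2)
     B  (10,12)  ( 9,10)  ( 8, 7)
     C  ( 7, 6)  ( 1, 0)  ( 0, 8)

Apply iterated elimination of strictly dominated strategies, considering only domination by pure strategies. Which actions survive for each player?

P1 drop C (B beats it: P:10>7 Q:9>1 R:8>0)
P2 drop R (Q beats it: A:4>2 B:10>7)
P1→{A,B} P2→{P,Q}

Remaining: P1:{A,B} P2:{P,Q}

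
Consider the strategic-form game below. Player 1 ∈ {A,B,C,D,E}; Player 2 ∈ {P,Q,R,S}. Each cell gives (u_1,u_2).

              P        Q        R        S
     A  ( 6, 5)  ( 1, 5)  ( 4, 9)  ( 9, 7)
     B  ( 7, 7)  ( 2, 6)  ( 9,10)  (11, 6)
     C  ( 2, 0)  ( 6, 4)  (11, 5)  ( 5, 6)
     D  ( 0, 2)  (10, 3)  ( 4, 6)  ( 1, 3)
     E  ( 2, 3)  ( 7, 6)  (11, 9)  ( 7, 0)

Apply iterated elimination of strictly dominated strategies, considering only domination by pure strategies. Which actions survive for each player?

IESDS → P1:{B,C,E} P2:{R,S}

P1 drop A (B beats it: P:7>6 Q:2>1 R:9>4 S:11>9)
P2 drop P (R beats it: B:10>7 C:5>0 D:6>2 E:9>3)
P2 drop Q (R beats it: B:10>6 C:5>4 D:6>3 E:9>6)
P1 drop D (B beats it: R:9>4 S:11>1)
P1→{B,C,E} P2→{R,S}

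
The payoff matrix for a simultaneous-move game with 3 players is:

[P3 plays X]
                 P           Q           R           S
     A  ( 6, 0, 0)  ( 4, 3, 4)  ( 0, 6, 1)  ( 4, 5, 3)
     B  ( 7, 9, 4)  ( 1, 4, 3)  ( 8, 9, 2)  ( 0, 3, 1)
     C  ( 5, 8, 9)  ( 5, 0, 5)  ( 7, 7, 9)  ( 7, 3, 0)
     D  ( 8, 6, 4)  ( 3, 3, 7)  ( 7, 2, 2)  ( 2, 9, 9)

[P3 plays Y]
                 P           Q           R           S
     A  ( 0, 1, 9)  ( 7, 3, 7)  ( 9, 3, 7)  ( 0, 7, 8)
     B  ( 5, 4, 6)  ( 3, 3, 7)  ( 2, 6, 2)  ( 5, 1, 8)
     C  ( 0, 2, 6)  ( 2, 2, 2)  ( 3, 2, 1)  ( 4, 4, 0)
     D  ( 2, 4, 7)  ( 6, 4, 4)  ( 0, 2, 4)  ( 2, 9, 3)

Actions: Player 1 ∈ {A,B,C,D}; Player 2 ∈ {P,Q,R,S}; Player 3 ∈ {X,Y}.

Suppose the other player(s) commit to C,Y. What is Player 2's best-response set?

P2 best: {S}

u_2(P vs C,Y) = 2
u_2(Q vs C,Y) = 2
u_2(R vs C,Y) = 2
u_2(S vs C,Y) = 4
max payoff 4 at {S}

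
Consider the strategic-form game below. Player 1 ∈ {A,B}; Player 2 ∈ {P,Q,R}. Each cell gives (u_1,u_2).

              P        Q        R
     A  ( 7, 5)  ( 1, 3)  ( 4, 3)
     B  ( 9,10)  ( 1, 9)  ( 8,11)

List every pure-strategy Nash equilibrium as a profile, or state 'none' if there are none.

(A,P): not NE [P1→B gives 9>7]
(A,Q): not NE [P2→P gives 5>3]
(A,R): not NE [P1→B gives 8>4; P2→P gives 5>3]
(B,P): not NE [P2→R gives 11>10]
(B,Q): not NE [P2→R gives 11>9]
(B,R): NE

NE set: (B,R)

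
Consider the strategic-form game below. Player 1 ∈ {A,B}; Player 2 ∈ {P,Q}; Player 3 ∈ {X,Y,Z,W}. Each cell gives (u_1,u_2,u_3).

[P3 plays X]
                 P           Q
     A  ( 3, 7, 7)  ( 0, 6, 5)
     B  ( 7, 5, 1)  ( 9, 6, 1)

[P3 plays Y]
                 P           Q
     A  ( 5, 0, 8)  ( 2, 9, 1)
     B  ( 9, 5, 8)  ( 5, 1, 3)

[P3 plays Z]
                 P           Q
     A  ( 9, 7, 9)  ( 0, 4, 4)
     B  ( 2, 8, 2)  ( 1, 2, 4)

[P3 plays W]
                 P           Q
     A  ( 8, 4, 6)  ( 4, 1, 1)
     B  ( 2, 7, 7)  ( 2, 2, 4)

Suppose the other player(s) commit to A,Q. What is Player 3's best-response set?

BR_3 = {X}

u_3(X vs A,Q) = 5
u_3(Y vs A,Q) = 1
u_3(Z vs A,Q) = 4
u_3(W vs A,Q) = 1
max payoff 5 at {X}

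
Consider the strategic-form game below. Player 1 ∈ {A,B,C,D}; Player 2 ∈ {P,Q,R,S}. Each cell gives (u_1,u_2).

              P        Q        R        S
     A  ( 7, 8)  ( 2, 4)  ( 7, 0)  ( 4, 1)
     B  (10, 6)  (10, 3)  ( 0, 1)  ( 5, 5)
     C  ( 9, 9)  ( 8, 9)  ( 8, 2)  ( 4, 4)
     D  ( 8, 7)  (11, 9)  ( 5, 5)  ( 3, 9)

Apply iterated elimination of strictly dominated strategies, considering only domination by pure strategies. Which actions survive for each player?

P2 drop R (P beats it: A:8>0 B:6>1 C:9>2 D:7>5)
P1 drop A (B beats it: P:10>7 Q:10>2 S:5>4)
P1 drop C (B beats it: P:10>9 Q:10>8 S:5>4)
P1→{B,D} P2→{P,Q,S}

Remaining: P1:{B,D} P2:{P,Q,S}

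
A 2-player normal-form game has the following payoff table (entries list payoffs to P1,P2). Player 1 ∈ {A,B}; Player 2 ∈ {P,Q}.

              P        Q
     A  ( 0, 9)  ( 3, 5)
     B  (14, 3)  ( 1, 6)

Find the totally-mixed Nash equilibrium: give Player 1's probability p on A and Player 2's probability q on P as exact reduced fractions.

(p,q) = (3/7, 1/8)

P1 indiff ⇒ q·0+(1-q)·3 = q·14+(1-q)·1 ⇒ q(-14) = (1-q)(-2) ⇒ q = 1/8
P2 indiff ⇒ p·9+(1-p)·3 = p·5+(1-p)·6 ⇒ p(4) = (1-p)(3) ⇒ p = 3/7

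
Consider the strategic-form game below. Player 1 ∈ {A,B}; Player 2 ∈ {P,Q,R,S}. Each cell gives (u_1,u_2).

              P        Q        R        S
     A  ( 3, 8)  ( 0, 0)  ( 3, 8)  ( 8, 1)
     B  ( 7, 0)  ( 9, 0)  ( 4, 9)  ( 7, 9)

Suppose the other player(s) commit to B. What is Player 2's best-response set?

BR_2 = {R,S}

u_2(P vs B) = 0
u_2(Q vs B) = 0
u_2(R vs B) = 9
u_2(S vs B) = 9
max payoff 9 at {R,S}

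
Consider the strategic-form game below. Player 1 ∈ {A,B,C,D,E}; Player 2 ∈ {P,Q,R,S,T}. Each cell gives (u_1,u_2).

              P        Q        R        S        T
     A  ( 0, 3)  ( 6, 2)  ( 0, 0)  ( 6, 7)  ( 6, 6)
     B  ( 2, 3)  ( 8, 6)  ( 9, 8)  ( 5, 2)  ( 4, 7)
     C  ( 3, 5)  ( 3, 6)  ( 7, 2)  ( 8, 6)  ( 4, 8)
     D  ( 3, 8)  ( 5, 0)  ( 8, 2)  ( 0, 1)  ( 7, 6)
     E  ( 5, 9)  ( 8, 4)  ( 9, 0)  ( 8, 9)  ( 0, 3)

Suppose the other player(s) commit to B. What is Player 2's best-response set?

BR_2 = {R}

u_2(P vs B) = 3
u_2(Q vs B) = 6
u_2(R vs B) = 8
u_2(S vs B) = 2
u_2(T vs B) = 7
max payoff 8 at {R}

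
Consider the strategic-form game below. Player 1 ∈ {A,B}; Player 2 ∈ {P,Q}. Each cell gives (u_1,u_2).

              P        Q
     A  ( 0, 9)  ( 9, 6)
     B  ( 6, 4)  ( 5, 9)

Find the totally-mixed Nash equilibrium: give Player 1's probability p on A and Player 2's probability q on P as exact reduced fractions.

P1 mixes 5/8 on A; P2 mixes 2/5 on P

P1 indiff ⇒ q·0+(1-q)·9 = q·6+(1-q)·5 ⇒ q(-6) = (1-q)(-4) ⇒ q = 2/5
P2 indiff ⇒ p·9+(1-p)·4 = p·6+(1-p)·9 ⇒ p(3) = (1-p)(5) ⇒ p = 5/8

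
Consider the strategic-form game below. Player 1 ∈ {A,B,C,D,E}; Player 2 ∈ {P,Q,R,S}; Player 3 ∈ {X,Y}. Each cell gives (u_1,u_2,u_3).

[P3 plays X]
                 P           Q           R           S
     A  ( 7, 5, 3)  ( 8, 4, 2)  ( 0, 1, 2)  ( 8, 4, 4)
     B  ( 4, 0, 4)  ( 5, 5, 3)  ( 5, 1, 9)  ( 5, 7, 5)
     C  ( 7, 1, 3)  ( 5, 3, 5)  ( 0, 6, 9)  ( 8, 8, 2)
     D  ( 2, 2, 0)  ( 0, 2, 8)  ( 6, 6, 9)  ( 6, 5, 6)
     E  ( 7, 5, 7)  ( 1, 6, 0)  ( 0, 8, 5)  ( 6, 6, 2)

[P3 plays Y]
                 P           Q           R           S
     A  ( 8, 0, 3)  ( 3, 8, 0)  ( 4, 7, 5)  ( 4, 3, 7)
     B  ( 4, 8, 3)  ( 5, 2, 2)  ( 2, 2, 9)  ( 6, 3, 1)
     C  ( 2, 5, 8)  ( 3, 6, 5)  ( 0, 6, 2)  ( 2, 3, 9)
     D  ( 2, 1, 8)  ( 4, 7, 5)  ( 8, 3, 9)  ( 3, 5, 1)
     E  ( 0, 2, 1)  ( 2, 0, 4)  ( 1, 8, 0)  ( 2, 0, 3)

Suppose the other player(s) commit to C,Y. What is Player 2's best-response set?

BR_2 = {Q,R}

u_2(P vs C,Y) = 5
u_2(Q vs C,Y) = 6
u_2(R vs C,Y) = 6
u_2(S vs C,Y) = 3
max payoff 6 at {Q,R}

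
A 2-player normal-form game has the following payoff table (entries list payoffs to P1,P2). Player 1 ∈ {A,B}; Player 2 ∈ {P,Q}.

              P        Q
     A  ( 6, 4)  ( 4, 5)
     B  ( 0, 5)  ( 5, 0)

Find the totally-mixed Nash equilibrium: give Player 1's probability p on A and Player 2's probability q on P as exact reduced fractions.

(p,q) = (5/6, 1/7)

P1 indiff ⇒ q·6+(1-q)·4 = q·0+(1-q)·5 ⇒ q(6) = (1-q)(1) ⇒ q = 1/7
P2 indiff ⇒ p·4+(1-p)·5 = p·5+(1-p)·0 ⇒ p(-1) = (1-p)(-5) ⇒ p = 5/6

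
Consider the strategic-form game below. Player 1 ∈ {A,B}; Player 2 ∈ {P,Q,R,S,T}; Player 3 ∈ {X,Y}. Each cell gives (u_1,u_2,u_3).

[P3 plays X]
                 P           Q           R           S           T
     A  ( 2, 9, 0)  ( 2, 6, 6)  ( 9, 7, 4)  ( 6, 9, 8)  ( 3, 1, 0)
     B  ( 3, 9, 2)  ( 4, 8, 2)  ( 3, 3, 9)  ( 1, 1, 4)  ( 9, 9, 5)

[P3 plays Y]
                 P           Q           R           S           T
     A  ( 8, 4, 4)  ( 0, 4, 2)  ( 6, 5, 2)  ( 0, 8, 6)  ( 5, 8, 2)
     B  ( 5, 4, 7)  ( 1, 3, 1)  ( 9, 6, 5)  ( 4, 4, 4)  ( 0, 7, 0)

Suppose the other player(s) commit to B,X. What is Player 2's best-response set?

u_2(P vs B,X) = 9
u_2(Q vs B,X) = 8
u_2(R vs B,X) = 3
u_2(S vs B,X) = 1
u_2(T vs B,X) = 9
max payoff 9 at {P,T}

P2 best: {P,T}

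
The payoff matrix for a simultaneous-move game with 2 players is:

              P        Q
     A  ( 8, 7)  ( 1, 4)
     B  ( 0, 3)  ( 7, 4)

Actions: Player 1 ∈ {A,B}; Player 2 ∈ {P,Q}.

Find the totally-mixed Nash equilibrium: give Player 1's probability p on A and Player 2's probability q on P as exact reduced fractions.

P1 indiff ⇒ q·8+(1-q)·1 = q·0+(1-q)·7 ⇒ q(8) = (1-q)(6) ⇒ q = 3/7
P2 indiff ⇒ p·7+(1-p)·3 = p·4+(1-p)·4 ⇒ p(3) = (1-p)(1) ⇒ p = 1/4

(p,q) = (1/4, 3/7)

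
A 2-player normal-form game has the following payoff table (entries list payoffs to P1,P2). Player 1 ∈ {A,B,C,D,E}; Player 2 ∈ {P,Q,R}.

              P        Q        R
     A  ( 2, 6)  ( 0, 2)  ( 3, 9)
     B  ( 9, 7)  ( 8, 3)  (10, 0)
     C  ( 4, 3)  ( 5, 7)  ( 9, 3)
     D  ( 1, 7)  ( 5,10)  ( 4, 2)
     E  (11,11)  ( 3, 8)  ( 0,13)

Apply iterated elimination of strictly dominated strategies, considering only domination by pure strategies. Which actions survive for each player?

Survivors P1:{B,E} P2:{P,R}

P1 drop A (B beats it: P:9>2 Q:8>0 R:10>3)
P1 drop C (B beats it: P:9>4 Q:8>5 R:10>9)
P1 drop D (B beats it: P:9>1 Q:8>5 R:10>4)
P2 drop Q (P beats it: B:7>3 E:11>8)
P1→{B,E} P2→{P,R}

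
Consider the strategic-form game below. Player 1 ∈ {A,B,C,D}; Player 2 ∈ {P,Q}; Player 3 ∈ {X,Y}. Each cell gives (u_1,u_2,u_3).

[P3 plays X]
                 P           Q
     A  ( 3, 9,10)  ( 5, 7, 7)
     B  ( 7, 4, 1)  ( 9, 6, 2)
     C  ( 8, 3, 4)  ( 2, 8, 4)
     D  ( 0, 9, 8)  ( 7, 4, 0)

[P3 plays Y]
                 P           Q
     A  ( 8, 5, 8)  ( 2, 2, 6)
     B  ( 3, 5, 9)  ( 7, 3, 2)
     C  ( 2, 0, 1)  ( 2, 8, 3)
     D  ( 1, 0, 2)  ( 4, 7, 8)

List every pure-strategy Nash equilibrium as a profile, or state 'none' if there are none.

Nash profiles: (B,Q,X)

(A,P,X): not NE [P1→C gives 8>3]
(A,P,Y): not NE [P3→X gives 10>8]
(A,Q,X): not NE [P1→B gives 9>5; P2→P gives 9>7]
(A,Q,Y): not NE [P1→B gives 7>2; P2→P gives 5>2; P3→X gives 7>6]
(B,P,X): not NE [P1→C gives 8>7; P2→Q gives 6>4; P3→Y gives 9>1]
(B,P,Y): not NE [P1→A gives 8>3]
(B,Q,X): NE
(B,Q,Y): not NE [P2→P gives 5>3]
(C,P,X): not NE [P2→Q gives 8>3]
(C,P,Y): not NE [P1→A gives 8>2; P2→Q gives 8>0; P3→X gives 4>1]
(C,Q,X): not NE [P1→B gives 9>2]
(C,Q,Y): not NE [P1→B gives 7>2; P3→X gives 4>3]
(D,P,X): not NE [P1→C gives 8>0]
(D,P,Y): not NE [P1→A gives 8>1; P2→Q gives 7>0; P3→X gives 8>2]
(D,Q,X): not NE [P1→B gives 9>7; P2→P gives 9>4; P3→Y gives 8>0]
(D,Q,Y): not NE [P1→B gives 7>4]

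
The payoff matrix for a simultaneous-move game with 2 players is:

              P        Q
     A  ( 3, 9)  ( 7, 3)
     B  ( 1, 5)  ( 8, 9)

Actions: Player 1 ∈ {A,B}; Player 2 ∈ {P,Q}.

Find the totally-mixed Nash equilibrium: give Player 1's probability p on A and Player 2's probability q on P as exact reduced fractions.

P1 indiff ⇒ q·3+(1-q)·7 = q·1+(1-q)·8 ⇒ q(2) = (1-q)(1) ⇒ q = 1/3
P2 indiff ⇒ p·9+(1-p)·5 = p·3+(1-p)·9 ⇒ p(6) = (1-p)(4) ⇒ p = 2/5

(p,q) = (2/5, 1/3)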